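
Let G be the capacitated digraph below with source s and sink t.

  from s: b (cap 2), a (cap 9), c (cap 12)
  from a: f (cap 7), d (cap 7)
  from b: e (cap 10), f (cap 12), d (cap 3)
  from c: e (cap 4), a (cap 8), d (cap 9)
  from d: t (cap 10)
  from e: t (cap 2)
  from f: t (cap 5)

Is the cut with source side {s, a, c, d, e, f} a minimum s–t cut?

Given cut capacity: 2 + 10 + 2 + 5 = 19.
Augment s→a→d→t: bottleneck 7, flow now 7.
Augment s→a→f→t: bottleneck 2, flow now 9.
Augment s→b→d→t: bottleneck 2, flow now 11.
Augment s→c→d→t: bottleneck 1, flow now 12.
Augment s→c→e→t: bottleneck 2, flow now 14.
Augment s→c→a→f→t: bottleneck 3, flow now 17.
No augmenting path remains; maximum flow = 17.
In the residual graph, reachable from s: {s, a, b, c, d, e, f}.
Min-cut edges: d→t (10), e→t (2), f→t (5); capacity 10 + 2 + 5 = 17.
Cut capacity 19 exceeds the max flow 17, so it is not minimum.

No — its capacity is 19, but the minimum cut has capacity 17.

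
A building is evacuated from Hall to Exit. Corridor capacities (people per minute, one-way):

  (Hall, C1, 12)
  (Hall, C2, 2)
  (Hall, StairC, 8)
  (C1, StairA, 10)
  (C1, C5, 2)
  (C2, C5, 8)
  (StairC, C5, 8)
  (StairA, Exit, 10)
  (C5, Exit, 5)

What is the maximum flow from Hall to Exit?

15

Augment Hall→C1→StairA→Exit: bottleneck 10, flow now 10.
Augment Hall→C1→C5→Exit: bottleneck 2, flow now 12.
Augment Hall→C2→C5→Exit: bottleneck 2, flow now 14.
Augment Hall→StairC→C5→Exit: bottleneck 1, flow now 15.
No augmenting path remains; maximum flow = 15.
In the residual graph, reachable from Hall: {Hall, C1, C2, StairC, C5}.
Min-cut edges: C1→StairA (10), C5→Exit (5); capacity 10 + 5 = 15.
This cut is saturated, so no flow can exceed 15.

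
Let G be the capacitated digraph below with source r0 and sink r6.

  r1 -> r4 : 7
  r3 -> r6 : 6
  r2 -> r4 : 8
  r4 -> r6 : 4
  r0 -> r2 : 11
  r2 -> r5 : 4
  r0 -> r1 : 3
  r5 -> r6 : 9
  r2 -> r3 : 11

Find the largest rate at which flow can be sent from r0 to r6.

Augment r0→r1→r4→r6: bottleneck 3, flow now 3.
Augment r0→r2→r3→r6: bottleneck 6, flow now 9.
Augment r0→r2→r4→r6: bottleneck 1, flow now 10.
Augment r0→r2→r5→r6: bottleneck 4, flow now 14.
No augmenting path remains; maximum flow = 14.
In the residual graph, reachable from r0: {r0}.
Min-cut edges: r0→r1 (3), r0→r2 (11); capacity 3 + 11 = 14.
This cut is saturated, so no flow can exceed 14.

14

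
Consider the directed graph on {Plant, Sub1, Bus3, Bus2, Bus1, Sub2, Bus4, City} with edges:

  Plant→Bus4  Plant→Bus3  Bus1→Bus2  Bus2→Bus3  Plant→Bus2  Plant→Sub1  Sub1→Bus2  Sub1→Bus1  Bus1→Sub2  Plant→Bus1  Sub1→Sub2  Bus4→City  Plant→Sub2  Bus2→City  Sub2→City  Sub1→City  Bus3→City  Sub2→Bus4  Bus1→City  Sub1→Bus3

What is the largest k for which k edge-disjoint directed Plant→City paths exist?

Assign every edge capacity 1; by Menger, the answer equals the max flow.
Path Plant→Sub1→City (+1); total 1.
Path Plant→Bus3→City (+1); total 2.
Path Plant→Bus2→City (+1); total 3.
Path Plant→Bus1→City (+1); total 4.
Path Plant→Sub2→City (+1); total 5.
Path Plant→Bus4→City (+1); total 6.
No residual Plant→City path; max flow = 6.
Certifying cut of size 6: {Plant→Bus1, Plant→Bus2, Plant→Bus3, Plant→Bus4, Plant→Sub1, Plant→Sub2}.

6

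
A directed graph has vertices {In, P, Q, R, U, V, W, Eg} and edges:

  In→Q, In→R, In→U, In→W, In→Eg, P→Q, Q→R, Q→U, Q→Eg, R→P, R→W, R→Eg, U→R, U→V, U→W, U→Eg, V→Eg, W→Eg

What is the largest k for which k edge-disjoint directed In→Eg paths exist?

Assign every edge capacity 1; by Menger, the answer equals the max flow.
Path In→Eg (+1); total 1.
Path In→Q→Eg (+1); total 2.
Path In→R→Eg (+1); total 3.
Path In→U→Eg (+1); total 4.
Path In→W→Eg (+1); total 5.
No residual In→Eg path; max flow = 5.
Certifying cut of size 5: {In→Eg, In→Q, In→R, In→U, In→W}.

5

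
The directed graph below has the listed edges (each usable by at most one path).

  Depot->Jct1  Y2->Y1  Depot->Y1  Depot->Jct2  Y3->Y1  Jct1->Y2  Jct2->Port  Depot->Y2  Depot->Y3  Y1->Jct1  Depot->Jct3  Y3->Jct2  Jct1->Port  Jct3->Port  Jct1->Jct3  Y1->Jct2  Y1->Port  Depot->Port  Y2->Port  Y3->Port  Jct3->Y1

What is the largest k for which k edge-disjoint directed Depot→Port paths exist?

7

Assign every edge capacity 1; by Menger, the answer equals the max flow.
Path Depot→Port (+1); total 1.
Path Depot→Jct1→Port (+1); total 2.
Path Depot→Y3→Port (+1); total 3.
Path Depot→Y2→Port (+1); total 4.
Path Depot→Y1→Port (+1); total 5.
Path Depot→Jct2→Port (+1); total 6.
Path Depot→Jct3→Port (+1); total 7.
No residual Depot→Port path; max flow = 7.
Certifying cut of size 7: {Depot→Jct1, Depot→Jct2, Depot→Jct3, Depot→Port, Depot→Y1, Depot→Y2, Depot→Y3}.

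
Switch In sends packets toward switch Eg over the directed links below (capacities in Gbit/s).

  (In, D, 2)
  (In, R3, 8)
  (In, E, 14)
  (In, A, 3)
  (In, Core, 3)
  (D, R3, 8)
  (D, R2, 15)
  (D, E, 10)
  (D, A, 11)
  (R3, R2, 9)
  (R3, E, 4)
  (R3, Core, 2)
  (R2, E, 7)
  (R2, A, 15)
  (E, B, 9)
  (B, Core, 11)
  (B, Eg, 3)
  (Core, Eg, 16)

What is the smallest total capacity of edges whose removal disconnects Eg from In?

14

Augment In→Core→Eg: bottleneck 3, flow now 3.
Augment In→R3→Core→Eg: bottleneck 2, flow now 5.
Augment In→E→B→Eg: bottleneck 3, flow now 8.
Augment In→E→B→Core→Eg: bottleneck 6, flow now 14.
No augmenting path remains; maximum flow = 14.
By max-flow min-cut, the minimum cut capacity equals the max flow.
In the residual graph, reachable from In: {In, D, R3, R2, E, A}.
Min-cut edges: In→Core (3), R3→Core (2), E→B (9); capacity 3 + 2 + 9 = 14.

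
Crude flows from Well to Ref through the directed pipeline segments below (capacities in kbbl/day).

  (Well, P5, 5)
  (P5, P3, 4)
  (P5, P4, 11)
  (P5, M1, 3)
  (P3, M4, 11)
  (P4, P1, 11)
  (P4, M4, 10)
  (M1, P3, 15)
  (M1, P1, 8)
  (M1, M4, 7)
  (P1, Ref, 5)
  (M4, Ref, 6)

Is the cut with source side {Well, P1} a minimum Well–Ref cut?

Given cut capacity: 5 + 5 = 10.
Augment Well→P5→P3→M4→Ref: bottleneck 4, flow now 4.
Augment Well→P5→P4→P1→Ref: bottleneck 1, flow now 5.
No augmenting path remains; maximum flow = 5.
In the residual graph, reachable from Well: {Well}.
Min-cut edges: Well→P5 (5); capacity 5 = 5.
Cut capacity 10 exceeds the max flow 5, so it is not minimum.

No — its capacity is 10, but the minimum cut has capacity 5.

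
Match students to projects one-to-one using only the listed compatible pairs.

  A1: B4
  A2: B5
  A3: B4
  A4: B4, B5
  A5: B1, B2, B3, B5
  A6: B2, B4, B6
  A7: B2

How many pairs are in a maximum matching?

5

Unit-capacity flow: source→left, listed edges, right→sink; max matching = max flow.
Augmenting path A1→B4 (+1); matched 1.
Augmenting path A2→B5 (+1); matched 2.
Augmenting path A5→B1 (+1); matched 3.
Augmenting path A6→B2 (+1); matched 4.
Augmenting path A7→B2→A6→B6 (+1); matched 5.
No augmenting path remains; maximum matching = 5.
König certificate: {A5, A6, A7, B4, B5} is a vertex cover of size 5 (every listed pair touches it), so no matching can be larger.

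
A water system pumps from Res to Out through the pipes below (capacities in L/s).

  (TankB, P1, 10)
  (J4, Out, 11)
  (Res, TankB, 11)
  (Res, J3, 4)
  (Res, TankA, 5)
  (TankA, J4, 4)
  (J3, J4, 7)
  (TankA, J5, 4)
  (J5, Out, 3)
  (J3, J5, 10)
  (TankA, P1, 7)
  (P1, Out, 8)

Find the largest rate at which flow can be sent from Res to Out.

Augment Res→TankA→J4→Out: bottleneck 4, flow now 4.
Augment Res→TankA→P1→Out: bottleneck 1, flow now 5.
Augment Res→J3→J4→Out: bottleneck 4, flow now 9.
Augment Res→TankB→P1→Out: bottleneck 7, flow now 16.
Augment Res→TankB→P1→TankA→J5→Out: bottleneck 1, flow now 17. (uses reverse residual edge)
No augmenting path remains; maximum flow = 17.
In the residual graph, reachable from Res: {Res, TankB, P1}.
Min-cut edges: Res→TankA (5), Res→J3 (4), P1→Out (8); capacity 5 + 4 + 8 = 17.
This cut is saturated, so no flow can exceed 17.

17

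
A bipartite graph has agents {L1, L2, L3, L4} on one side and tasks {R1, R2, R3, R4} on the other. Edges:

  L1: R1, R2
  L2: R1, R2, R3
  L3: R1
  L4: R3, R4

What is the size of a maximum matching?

4

Unit-capacity flow: source→left, listed edges, right→sink; max matching = max flow.
Augmenting path L1→R1 (+1); matched 1.
Augmenting path L2→R2 (+1); matched 2.
Augmenting path L4→R3 (+1); matched 3.
Augmenting path L3→R1→L1→R2→L2→R3→L4→R4 (+1); matched 4.
No augmenting path remains; maximum matching = 4.
König certificate: {L1, L2, L3, L4} is a vertex cover of size 4 (every listed pair touches it), so no matching can be larger.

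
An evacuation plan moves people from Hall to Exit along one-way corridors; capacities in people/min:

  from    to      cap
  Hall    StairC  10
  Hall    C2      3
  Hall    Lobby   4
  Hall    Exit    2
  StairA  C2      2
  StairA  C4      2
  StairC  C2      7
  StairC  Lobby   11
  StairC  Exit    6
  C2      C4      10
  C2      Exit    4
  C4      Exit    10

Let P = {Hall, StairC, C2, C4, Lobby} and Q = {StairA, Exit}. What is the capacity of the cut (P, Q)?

22

Edges leaving {Hall, StairC, C2, C4, Lobby}: Hall→Exit (2), StairC→Exit (6), C2→Exit (4), C4→Exit (10).
Cut capacity = 2 + 6 + 4 + 10 = 22.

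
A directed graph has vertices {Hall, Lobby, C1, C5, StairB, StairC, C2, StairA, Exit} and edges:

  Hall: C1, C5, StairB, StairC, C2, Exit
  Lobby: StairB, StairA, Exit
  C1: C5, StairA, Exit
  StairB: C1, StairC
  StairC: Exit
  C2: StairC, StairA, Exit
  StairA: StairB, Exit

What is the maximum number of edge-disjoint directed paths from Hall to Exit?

5

Assign every edge capacity 1; by Menger, the answer equals the max flow.
Path Hall→Exit (+1); total 1.
Path Hall→C1→Exit (+1); total 2.
Path Hall→StairC→Exit (+1); total 3.
Path Hall→C2→Exit (+1); total 4.
Path Hall→StairB→C1→StairA→Exit (+1); total 5.
No residual Hall→Exit path; max flow = 5.
Certifying cut of size 5: {Hall→C1, Hall→C2, Hall→Exit, Hall→StairB, Hall→StairC}.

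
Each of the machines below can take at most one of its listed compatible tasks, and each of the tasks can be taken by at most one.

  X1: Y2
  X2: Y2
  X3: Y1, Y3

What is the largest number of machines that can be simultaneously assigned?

2

Unit-capacity flow: source→left, listed edges, right→sink; max matching = max flow.
Augmenting path X1→Y2 (+1); matched 1.
Augmenting path X3→Y1 (+1); matched 2.
No augmenting path remains; maximum matching = 2.
König certificate: {X3, Y2} is a vertex cover of size 2 (every listed pair touches it), so no matching can be larger.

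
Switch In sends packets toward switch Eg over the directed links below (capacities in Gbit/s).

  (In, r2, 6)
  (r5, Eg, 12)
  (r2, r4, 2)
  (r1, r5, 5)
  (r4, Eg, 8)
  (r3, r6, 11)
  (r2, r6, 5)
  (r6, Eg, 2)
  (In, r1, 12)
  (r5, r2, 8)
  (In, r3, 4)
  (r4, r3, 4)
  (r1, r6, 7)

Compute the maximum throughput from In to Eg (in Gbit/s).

9

Augment In→r1→r5→Eg: bottleneck 5, flow now 5.
Augment In→r1→r6→Eg: bottleneck 2, flow now 7.
Augment In→r2→r4→Eg: bottleneck 2, flow now 9.
No augmenting path remains; maximum flow = 9.
In the residual graph, reachable from In: {In, r1, r2, r3, r6}.
Min-cut edges: r1→r5 (5), r2→r4 (2), r6→Eg (2); capacity 5 + 2 + 2 = 9.
This cut is saturated, so no flow can exceed 9.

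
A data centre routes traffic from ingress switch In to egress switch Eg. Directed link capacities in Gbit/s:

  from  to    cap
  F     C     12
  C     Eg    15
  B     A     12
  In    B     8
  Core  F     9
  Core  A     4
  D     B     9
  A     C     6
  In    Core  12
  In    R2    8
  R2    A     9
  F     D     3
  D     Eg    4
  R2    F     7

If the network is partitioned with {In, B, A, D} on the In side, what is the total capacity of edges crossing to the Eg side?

Edges leaving {In, B, A, D}: In→Core (12), In→R2 (8), A→C (6), D→Eg (4).
Cut capacity = 12 + 8 + 6 + 4 = 30.

30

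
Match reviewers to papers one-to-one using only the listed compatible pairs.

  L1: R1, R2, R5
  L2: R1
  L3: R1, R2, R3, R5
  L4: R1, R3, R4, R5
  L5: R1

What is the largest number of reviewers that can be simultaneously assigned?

Unit-capacity flow: source→left, listed edges, right→sink; max matching = max flow.
Augmenting path L1→R1 (+1); matched 1.
Augmenting path L3→R2 (+1); matched 2.
Augmenting path L4→R3 (+1); matched 3.
Augmenting path L2→R1→L1→R5 (+1); matched 4.
No augmenting path remains; maximum matching = 4.
König certificate: {L1, L3, L4, R1} is a vertex cover of size 4 (every listed pair touches it), so no matching can be larger.

4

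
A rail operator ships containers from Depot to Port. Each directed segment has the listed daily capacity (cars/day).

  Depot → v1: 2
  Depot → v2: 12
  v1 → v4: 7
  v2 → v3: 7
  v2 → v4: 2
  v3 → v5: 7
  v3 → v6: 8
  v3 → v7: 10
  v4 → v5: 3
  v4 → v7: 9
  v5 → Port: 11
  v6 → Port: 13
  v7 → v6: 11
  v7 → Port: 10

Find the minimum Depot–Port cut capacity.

11

Augment Depot→v1→v4→v5→Port: bottleneck 2, flow now 2.
Augment Depot→v2→v3→v5→Port: bottleneck 7, flow now 9.
Augment Depot→v2→v4→v5→Port: bottleneck 1, flow now 10.
Augment Depot→v2→v4→v7→Port: bottleneck 1, flow now 11.
No augmenting path remains; maximum flow = 11.
By max-flow min-cut, the minimum cut capacity equals the max flow.
In the residual graph, reachable from Depot: {Depot, v2}.
Min-cut edges: Depot→v1 (2), v2→v3 (7), v2→v4 (2); capacity 2 + 7 + 2 = 11.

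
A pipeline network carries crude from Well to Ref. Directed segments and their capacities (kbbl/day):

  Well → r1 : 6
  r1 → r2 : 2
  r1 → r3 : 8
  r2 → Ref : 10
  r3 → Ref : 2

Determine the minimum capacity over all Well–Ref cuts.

Augment Well→r1→r2→Ref: bottleneck 2, flow now 2.
Augment Well→r1→r3→Ref: bottleneck 2, flow now 4.
No augmenting path remains; maximum flow = 4.
By max-flow min-cut, the minimum cut capacity equals the max flow.
In the residual graph, reachable from Well: {Well, r1, r3}.
Min-cut edges: r1→r2 (2), r3→Ref (2); capacity 2 + 2 = 4.

4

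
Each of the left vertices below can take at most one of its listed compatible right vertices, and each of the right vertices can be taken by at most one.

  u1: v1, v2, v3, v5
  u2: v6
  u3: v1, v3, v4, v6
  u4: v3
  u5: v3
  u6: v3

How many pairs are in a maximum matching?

Unit-capacity flow: source→left, listed edges, right→sink; max matching = max flow.
Augmenting path u1→v1 (+1); matched 1.
Augmenting path u2→v6 (+1); matched 2.
Augmenting path u3→v3 (+1); matched 3.
Augmenting path u4→v3→u3→v4 (+1); matched 4.
No augmenting path remains; maximum matching = 4.
König certificate: {u1, u2, u3, v3} is a vertex cover of size 4 (every listed pair touches it), so no matching can be larger.

4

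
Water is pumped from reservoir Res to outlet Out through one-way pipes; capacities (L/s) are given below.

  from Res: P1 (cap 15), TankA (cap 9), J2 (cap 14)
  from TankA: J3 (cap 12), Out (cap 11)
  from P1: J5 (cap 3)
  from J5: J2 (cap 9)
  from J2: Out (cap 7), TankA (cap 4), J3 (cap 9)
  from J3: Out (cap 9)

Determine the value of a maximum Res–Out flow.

Augment Res→TankA→Out: bottleneck 9, flow now 9.
Augment Res→J2→Out: bottleneck 7, flow now 16.
Augment Res→J2→TankA→Out: bottleneck 2, flow now 18.
Augment Res→J2→J3→Out: bottleneck 5, flow now 23.
Augment Res→P1→J5→J2→J3→Out: bottleneck 3, flow now 26.
No augmenting path remains; maximum flow = 26.
In the residual graph, reachable from Res: {Res, P1}.
Min-cut edges: Res→TankA (9), Res→J2 (14), P1→J5 (3); capacity 9 + 14 + 3 = 26.
This cut is saturated, so no flow can exceed 26.

26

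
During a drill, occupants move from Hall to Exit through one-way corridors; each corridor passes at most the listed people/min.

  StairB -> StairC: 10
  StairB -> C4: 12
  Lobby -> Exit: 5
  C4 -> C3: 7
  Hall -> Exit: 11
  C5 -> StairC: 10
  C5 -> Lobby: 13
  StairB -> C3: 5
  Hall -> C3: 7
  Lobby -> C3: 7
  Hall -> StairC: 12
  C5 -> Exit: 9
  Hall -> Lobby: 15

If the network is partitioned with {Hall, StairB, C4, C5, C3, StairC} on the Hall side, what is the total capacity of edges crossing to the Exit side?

Edges leaving {Hall, StairB, C4, C5, C3, StairC}: Hall→Lobby (15), Hall→Exit (11), C5→Lobby (13), C5→Exit (9).
Cut capacity = 15 + 11 + 13 + 9 = 48.

48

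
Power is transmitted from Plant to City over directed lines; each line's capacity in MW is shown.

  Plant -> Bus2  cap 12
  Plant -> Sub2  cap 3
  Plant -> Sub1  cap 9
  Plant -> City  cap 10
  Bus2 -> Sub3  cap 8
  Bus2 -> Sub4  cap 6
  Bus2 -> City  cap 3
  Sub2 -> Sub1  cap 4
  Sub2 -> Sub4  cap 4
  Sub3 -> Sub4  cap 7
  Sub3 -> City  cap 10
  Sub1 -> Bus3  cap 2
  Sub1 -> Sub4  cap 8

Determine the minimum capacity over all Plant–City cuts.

21

Augment Plant→City: bottleneck 10, flow now 10.
Augment Plant→Bus2→City: bottleneck 3, flow now 13.
Augment Plant→Bus2→Sub3→City: bottleneck 8, flow now 21.
No augmenting path remains; maximum flow = 21.
By max-flow min-cut, the minimum cut capacity equals the max flow.
In the residual graph, reachable from Plant: {Plant, Bus2, Sub2, Sub1, Bus3, Sub4}.
Min-cut edges: Plant→City (10), Bus2→Sub3 (8), Bus2→City (3); capacity 10 + 8 + 3 = 21.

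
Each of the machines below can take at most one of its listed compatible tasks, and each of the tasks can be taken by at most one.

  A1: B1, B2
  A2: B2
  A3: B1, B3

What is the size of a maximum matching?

3

Unit-capacity flow: source→left, listed edges, right→sink; max matching = max flow.
Augmenting path A1→B1 (+1); matched 1.
Augmenting path A2→B2 (+1); matched 2.
Augmenting path A3→B3 (+1); matched 3.
No augmenting path remains; maximum matching = 3.
König certificate: {A1, A2, A3} is a vertex cover of size 3 (every listed pair touches it), so no matching can be larger.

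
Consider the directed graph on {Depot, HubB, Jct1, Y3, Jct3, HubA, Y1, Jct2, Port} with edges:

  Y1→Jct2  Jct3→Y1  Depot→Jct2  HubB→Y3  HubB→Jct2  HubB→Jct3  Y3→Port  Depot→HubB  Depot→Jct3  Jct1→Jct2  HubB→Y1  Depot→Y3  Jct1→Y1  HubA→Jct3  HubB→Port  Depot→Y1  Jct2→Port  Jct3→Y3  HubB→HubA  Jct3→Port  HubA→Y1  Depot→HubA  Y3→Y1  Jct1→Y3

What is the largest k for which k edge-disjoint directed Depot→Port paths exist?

Assign every edge capacity 1; by Menger, the answer equals the max flow.
Path Depot→HubB→Port (+1); total 1.
Path Depot→Y3→Port (+1); total 2.
Path Depot→Jct3→Port (+1); total 3.
Path Depot→Jct2→Port (+1); total 4.
No residual Depot→Port path; max flow = 4.
Certifying cut of size 4: {Depot→HubB, Jct2→Port, Jct3→Port, Y3→Port}.

4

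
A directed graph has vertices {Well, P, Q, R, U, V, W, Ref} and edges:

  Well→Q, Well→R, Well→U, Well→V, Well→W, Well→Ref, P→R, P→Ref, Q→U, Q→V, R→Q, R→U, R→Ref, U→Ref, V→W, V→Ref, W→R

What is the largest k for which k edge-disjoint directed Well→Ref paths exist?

Assign every edge capacity 1; by Menger, the answer equals the max flow.
Path Well→Ref (+1); total 1.
Path Well→R→Ref (+1); total 2.
Path Well→U→Ref (+1); total 3.
Path Well→V→Ref (+1); total 4.
No residual Well→Ref path; max flow = 4.
Certifying cut of size 4: {R→Ref, U→Ref, V→Ref, Well→Ref}.

4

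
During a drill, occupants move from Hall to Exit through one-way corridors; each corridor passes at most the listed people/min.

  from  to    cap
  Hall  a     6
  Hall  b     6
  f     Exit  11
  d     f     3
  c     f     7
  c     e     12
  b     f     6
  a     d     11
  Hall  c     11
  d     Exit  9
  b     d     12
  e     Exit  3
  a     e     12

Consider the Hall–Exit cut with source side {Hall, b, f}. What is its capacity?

Edges leaving {Hall, b, f}: Hall→a (6), Hall→c (11), b→d (12), f→Exit (11).
Cut capacity = 6 + 11 + 12 + 11 = 40.

40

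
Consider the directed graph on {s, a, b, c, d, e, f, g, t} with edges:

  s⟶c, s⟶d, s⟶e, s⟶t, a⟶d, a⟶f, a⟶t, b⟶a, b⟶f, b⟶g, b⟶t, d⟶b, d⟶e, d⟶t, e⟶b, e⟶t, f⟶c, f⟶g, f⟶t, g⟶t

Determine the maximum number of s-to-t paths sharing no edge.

Assign every edge capacity 1; by Menger, the answer equals the max flow.
Path s→t (+1); total 1.
Path s→d→t (+1); total 2.
Path s→e→t (+1); total 3.
No residual s→t path; max flow = 3.
Certifying cut of size 3: {s→d, s→e, s→t}.

3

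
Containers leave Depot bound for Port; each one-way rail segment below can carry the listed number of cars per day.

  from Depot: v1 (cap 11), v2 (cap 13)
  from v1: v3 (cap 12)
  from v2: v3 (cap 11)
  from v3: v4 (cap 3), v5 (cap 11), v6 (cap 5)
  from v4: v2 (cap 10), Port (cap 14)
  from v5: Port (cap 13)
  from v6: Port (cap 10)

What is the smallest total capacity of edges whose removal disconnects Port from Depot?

Augment Depot→v1→v3→v4→Port: bottleneck 3, flow now 3.
Augment Depot→v1→v3→v5→Port: bottleneck 8, flow now 11.
Augment Depot→v2→v3→v5→Port: bottleneck 3, flow now 14.
Augment Depot→v2→v3→v6→Port: bottleneck 5, flow now 19.
No augmenting path remains; maximum flow = 19.
By max-flow min-cut, the minimum cut capacity equals the max flow.
In the residual graph, reachable from Depot: {Depot, v1, v2, v3}.
Min-cut edges: v3→v4 (3), v3→v5 (11), v3→v6 (5); capacity 3 + 11 + 5 = 19.

19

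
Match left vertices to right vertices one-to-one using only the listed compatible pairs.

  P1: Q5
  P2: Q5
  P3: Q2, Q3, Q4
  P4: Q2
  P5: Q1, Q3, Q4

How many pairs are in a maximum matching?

Unit-capacity flow: source→left, listed edges, right→sink; max matching = max flow.
Augmenting path P1→Q5 (+1); matched 1.
Augmenting path P3→Q2 (+1); matched 2.
Augmenting path P5→Q1 (+1); matched 3.
Augmenting path P4→Q2→P3→Q3 (+1); matched 4.
No augmenting path remains; maximum matching = 4.
König certificate: {P3, P4, P5, Q5} is a vertex cover of size 4 (every listed pair touches it), so no matching can be larger.

4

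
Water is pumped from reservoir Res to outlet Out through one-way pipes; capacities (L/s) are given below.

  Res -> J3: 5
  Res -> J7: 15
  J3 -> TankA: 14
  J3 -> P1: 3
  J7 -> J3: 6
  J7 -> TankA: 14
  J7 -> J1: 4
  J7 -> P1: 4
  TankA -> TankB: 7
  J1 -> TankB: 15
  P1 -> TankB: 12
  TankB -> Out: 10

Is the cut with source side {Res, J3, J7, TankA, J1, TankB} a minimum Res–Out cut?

Given cut capacity: 3 + 4 + 10 = 17.
Augment Res→J3→TankA→TankB→Out: bottleneck 5, flow now 5.
Augment Res→J7→TankA→TankB→Out: bottleneck 2, flow now 7.
Augment Res→J7→J1→TankB→Out: bottleneck 3, flow now 10.
No augmenting path remains; maximum flow = 10.
In the residual graph, reachable from Res: {Res, J3, J7, TankA, J1, P1, TankB}.
Min-cut edges: TankB→Out (10); capacity 10 = 10.
Cut capacity 17 exceeds the max flow 10, so it is not minimum.

No — its capacity is 17, but the minimum cut has capacity 10.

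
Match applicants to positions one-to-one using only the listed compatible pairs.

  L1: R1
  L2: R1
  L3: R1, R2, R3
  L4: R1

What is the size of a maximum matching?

2

Unit-capacity flow: source→left, listed edges, right→sink; max matching = max flow.
Augmenting path L1→R1 (+1); matched 1.
Augmenting path L3→R2 (+1); matched 2.
No augmenting path remains; maximum matching = 2.
König certificate: {L3, R1} is a vertex cover of size 2 (every listed pair touches it), so no matching can be larger.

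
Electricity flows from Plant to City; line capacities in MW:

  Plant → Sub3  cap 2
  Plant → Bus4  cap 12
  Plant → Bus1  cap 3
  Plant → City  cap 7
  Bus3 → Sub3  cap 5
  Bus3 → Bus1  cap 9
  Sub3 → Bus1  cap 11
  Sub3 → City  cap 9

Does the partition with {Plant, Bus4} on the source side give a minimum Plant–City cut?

Given cut capacity: 2 + 3 + 7 = 12.
Augment Plant→City: bottleneck 7, flow now 7.
Augment Plant→Sub3→City: bottleneck 2, flow now 9.
No augmenting path remains; maximum flow = 9.
In the residual graph, reachable from Plant: {Plant, Bus4, Bus1}.
Min-cut edges: Plant→Sub3 (2), Plant→City (7); capacity 2 + 7 = 9.
Cut capacity 12 exceeds the max flow 9, so it is not minimum.

No — its capacity is 12, but the minimum cut has capacity 9.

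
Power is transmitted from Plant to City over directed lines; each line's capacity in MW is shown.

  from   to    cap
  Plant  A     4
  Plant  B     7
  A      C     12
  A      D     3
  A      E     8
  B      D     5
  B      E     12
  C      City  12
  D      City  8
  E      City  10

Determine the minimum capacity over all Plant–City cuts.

11

Augment Plant→A→C→City: bottleneck 4, flow now 4.
Augment Plant→B→D→City: bottleneck 5, flow now 9.
Augment Plant→B→E→City: bottleneck 2, flow now 11.
No augmenting path remains; maximum flow = 11.
By max-flow min-cut, the minimum cut capacity equals the max flow.
In the residual graph, reachable from Plant: {Plant}.
Min-cut edges: Plant→A (4), Plant→B (7); capacity 4 + 7 = 11.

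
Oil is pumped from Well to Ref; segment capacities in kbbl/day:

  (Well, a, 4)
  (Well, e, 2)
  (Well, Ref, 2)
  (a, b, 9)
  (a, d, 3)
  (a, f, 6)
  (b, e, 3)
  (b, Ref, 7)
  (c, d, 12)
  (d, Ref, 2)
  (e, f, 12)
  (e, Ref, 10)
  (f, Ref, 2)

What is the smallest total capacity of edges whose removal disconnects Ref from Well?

Augment Well→Ref: bottleneck 2, flow now 2.
Augment Well→e→Ref: bottleneck 2, flow now 4.
Augment Well→a→b→Ref: bottleneck 4, flow now 8.
No augmenting path remains; maximum flow = 8.
By max-flow min-cut, the minimum cut capacity equals the max flow.
In the residual graph, reachable from Well: {Well}.
Min-cut edges: Well→a (4), Well→e (2), Well→Ref (2); capacity 4 + 2 + 2 = 8.

8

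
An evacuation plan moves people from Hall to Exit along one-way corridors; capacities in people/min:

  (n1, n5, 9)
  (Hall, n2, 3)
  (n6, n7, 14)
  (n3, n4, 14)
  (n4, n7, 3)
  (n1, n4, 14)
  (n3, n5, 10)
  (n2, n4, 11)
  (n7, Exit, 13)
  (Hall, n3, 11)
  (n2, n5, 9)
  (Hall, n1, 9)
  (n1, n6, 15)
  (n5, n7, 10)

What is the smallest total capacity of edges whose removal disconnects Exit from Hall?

13

Augment Hall→n1→n4→n7→Exit: bottleneck 3, flow now 3.
Augment Hall→n1→n5→n7→Exit: bottleneck 6, flow now 9.
Augment Hall→n2→n5→n7→Exit: bottleneck 3, flow now 12.
Augment Hall→n3→n5→n7→Exit: bottleneck 1, flow now 13.
No augmenting path remains; maximum flow = 13.
By max-flow min-cut, the minimum cut capacity equals the max flow.
In the residual graph, reachable from Hall: {Hall, n1, n2, n3, n4, n5, n6, n7}.
Min-cut edges: n7→Exit (13); capacity 13 = 13.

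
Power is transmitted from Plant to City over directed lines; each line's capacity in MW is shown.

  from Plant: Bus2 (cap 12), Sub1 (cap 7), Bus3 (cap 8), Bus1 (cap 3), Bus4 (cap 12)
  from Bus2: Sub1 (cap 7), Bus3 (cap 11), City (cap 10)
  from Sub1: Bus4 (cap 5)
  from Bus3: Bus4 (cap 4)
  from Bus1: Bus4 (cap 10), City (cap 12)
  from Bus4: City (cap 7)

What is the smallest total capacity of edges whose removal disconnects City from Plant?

Augment Plant→Bus2→City: bottleneck 10, flow now 10.
Augment Plant→Bus1→City: bottleneck 3, flow now 13.
Augment Plant→Bus4→City: bottleneck 7, flow now 20.
No augmenting path remains; maximum flow = 20.
By max-flow min-cut, the minimum cut capacity equals the max flow.
In the residual graph, reachable from Plant: {Plant, Bus2, Sub1, Bus3, Bus4}.
Min-cut edges: Plant→Bus1 (3), Bus2→City (10), Bus4→City (7); capacity 3 + 10 + 7 = 20.

20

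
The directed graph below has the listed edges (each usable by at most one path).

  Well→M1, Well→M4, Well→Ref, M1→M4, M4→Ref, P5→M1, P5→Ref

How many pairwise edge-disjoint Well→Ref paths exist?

Assign every edge capacity 1; by Menger, the answer equals the max flow.
Path Well→Ref (+1); total 1.
Path Well→M4→Ref (+1); total 2.
No residual Well→Ref path; max flow = 2.
Certifying cut of size 2: {M4→Ref, Well→Ref}.

2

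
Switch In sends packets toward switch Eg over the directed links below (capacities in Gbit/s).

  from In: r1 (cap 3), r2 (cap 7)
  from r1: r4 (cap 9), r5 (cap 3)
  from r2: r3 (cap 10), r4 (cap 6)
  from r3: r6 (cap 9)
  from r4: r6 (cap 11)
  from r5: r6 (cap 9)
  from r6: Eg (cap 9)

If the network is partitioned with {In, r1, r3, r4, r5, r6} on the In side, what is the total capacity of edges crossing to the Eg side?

16

Edges leaving {In, r1, r3, r4, r5, r6}: In→r2 (7), r6→Eg (9).
Cut capacity = 7 + 9 = 16.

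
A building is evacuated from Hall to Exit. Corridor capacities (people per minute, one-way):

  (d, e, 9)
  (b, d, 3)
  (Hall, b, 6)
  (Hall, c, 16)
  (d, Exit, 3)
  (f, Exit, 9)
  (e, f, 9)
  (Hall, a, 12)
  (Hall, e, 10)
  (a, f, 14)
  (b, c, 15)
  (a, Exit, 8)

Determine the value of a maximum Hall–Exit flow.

Augment Hall→a→Exit: bottleneck 8, flow now 8.
Augment Hall→a→f→Exit: bottleneck 4, flow now 12.
Augment Hall→b→d→Exit: bottleneck 3, flow now 15.
Augment Hall→e→f→Exit: bottleneck 5, flow now 20.
No augmenting path remains; maximum flow = 20.
In the residual graph, reachable from Hall: {Hall, a, b, c, e, f}.
Min-cut edges: a→Exit (8), b→d (3), f→Exit (9); capacity 8 + 3 + 9 = 20.
This cut is saturated, so no flow can exceed 20.

20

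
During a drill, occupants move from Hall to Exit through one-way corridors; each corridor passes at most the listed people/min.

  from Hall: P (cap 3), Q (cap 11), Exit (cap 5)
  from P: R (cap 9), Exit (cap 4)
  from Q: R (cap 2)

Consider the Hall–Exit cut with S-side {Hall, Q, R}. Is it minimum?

Yes — it is a minimum cut (capacity 8).

Given cut capacity: 3 + 5 = 8.
Augment Hall→Exit: bottleneck 5, flow now 5.
Augment Hall→P→Exit: bottleneck 3, flow now 8.
No augmenting path remains; maximum flow = 8.
Cut capacity 8 equals the max flow, so it is a minimum cut.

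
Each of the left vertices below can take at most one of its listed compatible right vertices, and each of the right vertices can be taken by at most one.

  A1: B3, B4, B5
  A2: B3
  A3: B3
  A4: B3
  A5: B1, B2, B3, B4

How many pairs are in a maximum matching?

3

Unit-capacity flow: source→left, listed edges, right→sink; max matching = max flow.
Augmenting path A1→B3 (+1); matched 1.
Augmenting path A5→B1 (+1); matched 2.
Augmenting path A2→B3→A1→B4 (+1); matched 3.
No augmenting path remains; maximum matching = 3.
König certificate: {A1, A5, B3} is a vertex cover of size 3 (every listed pair touches it), so no matching can be larger.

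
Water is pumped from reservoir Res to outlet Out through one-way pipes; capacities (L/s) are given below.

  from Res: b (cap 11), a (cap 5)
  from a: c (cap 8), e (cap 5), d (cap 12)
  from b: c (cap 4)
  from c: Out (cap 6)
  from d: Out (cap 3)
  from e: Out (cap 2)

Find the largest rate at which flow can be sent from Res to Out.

9

Augment Res→a→c→Out: bottleneck 5, flow now 5.
Augment Res→b→c→Out: bottleneck 1, flow now 6.
Augment Res→b→c→a→d→Out: bottleneck 3, flow now 9. (uses reverse residual edge)
No augmenting path remains; maximum flow = 9.
In the residual graph, reachable from Res: {Res, b}.
Min-cut edges: Res→a (5), b→c (4); capacity 5 + 4 = 9.
This cut is saturated, so no flow can exceed 9.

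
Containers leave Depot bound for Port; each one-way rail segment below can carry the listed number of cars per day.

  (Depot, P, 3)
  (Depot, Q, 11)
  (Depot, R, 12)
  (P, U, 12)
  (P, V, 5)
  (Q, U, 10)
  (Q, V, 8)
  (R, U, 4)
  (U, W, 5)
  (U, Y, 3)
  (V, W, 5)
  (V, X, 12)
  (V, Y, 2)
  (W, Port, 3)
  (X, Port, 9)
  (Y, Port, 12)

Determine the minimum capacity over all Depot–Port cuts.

Augment Depot→P→U→W→Port: bottleneck 3, flow now 3.
Augment Depot→Q→U→Y→Port: bottleneck 3, flow now 6.
Augment Depot→Q→V→X→Port: bottleneck 8, flow now 14.
Augment Depot→R→U→P→V→X→Port: bottleneck 1, flow now 15. (uses reverse residual edge)
Augment Depot→R→U→P→V→Y→Port: bottleneck 2, flow now 17. (uses reverse residual edge)
No augmenting path remains; maximum flow = 17.
By max-flow min-cut, the minimum cut capacity equals the max flow.
In the residual graph, reachable from Depot: {Depot, Q, R, U, W}.
Min-cut edges: Depot→P (3), Q→V (8), U→Y (3), W→Port (3); capacity 3 + 8 + 3 + 3 = 17.

17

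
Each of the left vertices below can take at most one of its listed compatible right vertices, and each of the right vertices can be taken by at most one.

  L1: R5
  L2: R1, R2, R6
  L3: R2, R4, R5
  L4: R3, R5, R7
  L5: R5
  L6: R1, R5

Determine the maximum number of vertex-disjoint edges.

Unit-capacity flow: source→left, listed edges, right→sink; max matching = max flow.
Augmenting path L1→R5 (+1); matched 1.
Augmenting path L2→R1 (+1); matched 2.
Augmenting path L3→R2 (+1); matched 3.
Augmenting path L4→R3 (+1); matched 4.
Augmenting path L6→R1→L2→R6 (+1); matched 5.
No augmenting path remains; maximum matching = 5.
König certificate: {L2, L3, L4, L6, R5} is a vertex cover of size 5 (every listed pair touches it), so no matching can be larger.

5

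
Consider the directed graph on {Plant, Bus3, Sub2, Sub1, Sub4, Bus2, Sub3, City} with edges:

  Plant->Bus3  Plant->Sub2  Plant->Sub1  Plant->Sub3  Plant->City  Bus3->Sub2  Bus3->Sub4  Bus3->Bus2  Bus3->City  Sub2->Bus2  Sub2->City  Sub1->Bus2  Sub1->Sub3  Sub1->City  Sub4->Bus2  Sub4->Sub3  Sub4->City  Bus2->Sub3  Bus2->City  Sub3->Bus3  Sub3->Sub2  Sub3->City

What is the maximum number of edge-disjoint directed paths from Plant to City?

Assign every edge capacity 1; by Menger, the answer equals the max flow.
Path Plant→City (+1); total 1.
Path Plant→Bus3→City (+1); total 2.
Path Plant→Sub2→City (+1); total 3.
Path Plant→Sub1→City (+1); total 4.
Path Plant→Sub3→City (+1); total 5.
No residual Plant→City path; max flow = 5.
Certifying cut of size 5: {Plant→Bus3, Plant→City, Plant→Sub1, Plant→Sub2, Plant→Sub3}.

5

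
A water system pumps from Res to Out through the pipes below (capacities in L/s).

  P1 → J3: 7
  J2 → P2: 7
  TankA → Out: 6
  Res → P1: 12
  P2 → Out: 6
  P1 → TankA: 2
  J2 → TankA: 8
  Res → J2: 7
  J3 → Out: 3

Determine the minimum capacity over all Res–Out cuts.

12

Augment Res→J2→P2→Out: bottleneck 6, flow now 6.
Augment Res→J2→TankA→Out: bottleneck 1, flow now 7.
Augment Res→P1→TankA→Out: bottleneck 2, flow now 9.
Augment Res→P1→J3→Out: bottleneck 3, flow now 12.
No augmenting path remains; maximum flow = 12.
By max-flow min-cut, the minimum cut capacity equals the max flow.
In the residual graph, reachable from Res: {Res, P1, J3}.
Min-cut edges: Res→J2 (7), P1→TankA (2), J3→Out (3); capacity 7 + 2 + 3 = 12.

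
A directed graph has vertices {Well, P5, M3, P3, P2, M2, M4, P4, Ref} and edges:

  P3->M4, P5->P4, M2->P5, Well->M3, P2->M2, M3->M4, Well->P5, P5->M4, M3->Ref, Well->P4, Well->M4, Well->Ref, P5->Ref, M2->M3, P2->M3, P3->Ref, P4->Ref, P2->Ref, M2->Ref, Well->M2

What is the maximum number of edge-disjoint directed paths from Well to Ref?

5

Assign every edge capacity 1; by Menger, the answer equals the max flow.
Path Well→Ref (+1); total 1.
Path Well→P5→Ref (+1); total 2.
Path Well→M3→Ref (+1); total 3.
Path Well→M2→Ref (+1); total 4.
Path Well→P4→Ref (+1); total 5.
No residual Well→Ref path; max flow = 5.
Certifying cut of size 5: {Well→M2, Well→M3, Well→P4, Well→P5, Well→Ref}.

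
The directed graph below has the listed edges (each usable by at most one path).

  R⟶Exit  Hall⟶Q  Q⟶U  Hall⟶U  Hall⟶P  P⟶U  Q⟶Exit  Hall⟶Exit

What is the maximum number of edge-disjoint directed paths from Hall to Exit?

Assign every edge capacity 1; by Menger, the answer equals the max flow.
Path Hall→Exit (+1); total 1.
Path Hall→Q→Exit (+1); total 2.
No residual Hall→Exit path; max flow = 2.
Certifying cut of size 2: {Hall→Exit, Hall→Q}.

2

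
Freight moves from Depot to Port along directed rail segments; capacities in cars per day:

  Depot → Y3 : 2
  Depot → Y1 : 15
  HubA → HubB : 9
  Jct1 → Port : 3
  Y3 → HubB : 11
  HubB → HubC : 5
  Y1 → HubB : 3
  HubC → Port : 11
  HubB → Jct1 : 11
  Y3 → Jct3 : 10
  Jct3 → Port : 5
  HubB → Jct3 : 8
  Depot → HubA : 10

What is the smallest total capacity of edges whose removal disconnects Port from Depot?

Augment Depot→Y3→Jct3→Port: bottleneck 2, flow now 2.
Augment Depot→Y1→HubB→Jct1→Port: bottleneck 3, flow now 5.
Augment Depot→HubA→HubB→Jct3→Port: bottleneck 3, flow now 8.
Augment Depot→HubA→HubB→HubC→Port: bottleneck 5, flow now 13.
No augmenting path remains; maximum flow = 13.
By max-flow min-cut, the minimum cut capacity equals the max flow.
In the residual graph, reachable from Depot: {Depot, Y1, Y3, HubA, HubB, Jct1, Jct3}.
Min-cut edges: HubB→HubC (5), Jct1→Port (3), Jct3→Port (5); capacity 5 + 3 + 5 = 13.

13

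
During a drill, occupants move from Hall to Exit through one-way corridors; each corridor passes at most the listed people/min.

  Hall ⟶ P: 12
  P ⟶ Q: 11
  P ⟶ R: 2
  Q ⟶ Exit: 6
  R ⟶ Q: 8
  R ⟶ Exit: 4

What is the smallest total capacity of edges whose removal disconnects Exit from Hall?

8

Augment Hall→P→Q→Exit: bottleneck 6, flow now 6.
Augment Hall→P→R→Exit: bottleneck 2, flow now 8.
No augmenting path remains; maximum flow = 8.
By max-flow min-cut, the minimum cut capacity equals the max flow.
In the residual graph, reachable from Hall: {Hall, P, Q}.
Min-cut edges: P→R (2), Q→Exit (6); capacity 2 + 6 = 8.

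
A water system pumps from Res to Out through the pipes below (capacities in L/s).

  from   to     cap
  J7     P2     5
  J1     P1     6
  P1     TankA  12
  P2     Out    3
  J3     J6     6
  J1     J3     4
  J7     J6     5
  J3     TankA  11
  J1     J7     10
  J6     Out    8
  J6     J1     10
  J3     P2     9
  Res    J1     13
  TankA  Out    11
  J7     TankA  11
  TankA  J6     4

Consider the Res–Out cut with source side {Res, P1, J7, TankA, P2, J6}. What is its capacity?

Edges leaving {Res, P1, J7, TankA, P2, J6}: Res→J1 (13), TankA→Out (11), P2→Out (3), J6→J1 (10), J6→Out (8).
Cut capacity = 13 + 11 + 3 + 10 + 8 = 45.

45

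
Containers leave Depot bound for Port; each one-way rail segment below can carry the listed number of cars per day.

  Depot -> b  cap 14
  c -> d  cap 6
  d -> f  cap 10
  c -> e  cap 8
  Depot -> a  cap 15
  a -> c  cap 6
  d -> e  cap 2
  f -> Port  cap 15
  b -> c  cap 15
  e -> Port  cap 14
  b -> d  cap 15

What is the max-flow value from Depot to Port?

Augment Depot→a→c→e→Port: bottleneck 6, flow now 6.
Augment Depot→b→c→e→Port: bottleneck 2, flow now 8.
Augment Depot→b→d→e→Port: bottleneck 2, flow now 10.
Augment Depot→b→d→f→Port: bottleneck 10, flow now 20.
No augmenting path remains; maximum flow = 20.
In the residual graph, reachable from Depot: {Depot, a}.
Min-cut edges: Depot→b (14), a→c (6); capacity 14 + 6 = 20.
This cut is saturated, so no flow can exceed 20.

20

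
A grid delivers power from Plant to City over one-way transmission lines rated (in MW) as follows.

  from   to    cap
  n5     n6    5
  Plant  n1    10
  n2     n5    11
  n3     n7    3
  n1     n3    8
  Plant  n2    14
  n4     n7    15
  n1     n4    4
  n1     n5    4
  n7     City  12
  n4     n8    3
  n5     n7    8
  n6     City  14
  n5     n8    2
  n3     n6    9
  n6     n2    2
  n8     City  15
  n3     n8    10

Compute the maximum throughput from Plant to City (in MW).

21

Augment Plant→n1→n3→n6→City: bottleneck 8, flow now 8.
Augment Plant→n1→n4→n7→City: bottleneck 2, flow now 10.
Augment Plant→n2→n5→n6→City: bottleneck 5, flow now 15.
Augment Plant→n2→n5→n7→City: bottleneck 6, flow now 21.
No augmenting path remains; maximum flow = 21.
In the residual graph, reachable from Plant: {Plant, n2}.
Min-cut edges: Plant→n1 (10), n2→n5 (11); capacity 10 + 11 = 21.
This cut is saturated, so no flow can exceed 21.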